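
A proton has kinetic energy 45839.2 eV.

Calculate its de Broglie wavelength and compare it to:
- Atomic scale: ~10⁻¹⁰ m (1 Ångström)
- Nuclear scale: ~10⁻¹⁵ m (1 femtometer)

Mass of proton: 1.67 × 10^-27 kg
λ = 1.34 × 10^-13 m, which is between nuclear and atomic scales.

Using λ = h/√(2mKE):

KE = 45839.2 eV = 7.344 × 10^-15 J

λ = h/√(2mKE)
λ = (6.626 × 10^-34 J·s) / √(2 × 1.67 × 10^-27 kg × 7.344 × 10^-15 J)
λ = 1.34 × 10^-13 m

Comparison:
- Atomic scale (10⁻¹⁰ m): λ is 0.0013× this size
- Nuclear scale (10⁻¹⁵ m): λ is 1.3e+02× this size

The wavelength is between nuclear and atomic scales.

This wavelength is appropriate for probing atomic structure but too large for nuclear physics experiments.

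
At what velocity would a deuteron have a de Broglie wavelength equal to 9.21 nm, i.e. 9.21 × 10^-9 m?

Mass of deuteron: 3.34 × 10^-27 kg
2.15 × 10^1 m/s

From λ = h/(mv), solve for v:

v = h/(mλ)
v = (6.626 × 10^-34 J·s) / (3.34 × 10^-27 kg × 9.21 × 10^-9 m)
v = 2.15 × 10^1 m/s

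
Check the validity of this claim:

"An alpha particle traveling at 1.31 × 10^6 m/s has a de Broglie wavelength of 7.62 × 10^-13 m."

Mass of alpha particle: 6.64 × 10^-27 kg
False

The claim is incorrect.

Using λ = h/(mv):
λ = (6.626 × 10^-34 J·s) / (6.64 × 10^-27 kg × 1.31 × 10^6 m/s)
λ = 7.62 × 10^-14 m

The actual wavelength differs from the claimed 7.62 × 10^-13 m.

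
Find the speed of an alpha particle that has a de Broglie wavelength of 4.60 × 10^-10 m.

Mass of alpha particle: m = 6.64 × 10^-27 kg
2.17 × 10^2 m/s

From the de Broglie relation λ = h/(mv), we solve for v:

v = h/(mλ)
v = (6.626 × 10^-34 J·s) / (6.64 × 10^-27 kg × 4.60 × 10^-10 m)
v = 2.17 × 10^2 m/s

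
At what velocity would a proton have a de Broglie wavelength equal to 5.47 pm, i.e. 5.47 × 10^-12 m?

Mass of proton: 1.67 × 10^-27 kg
7.25 × 10^4 m/s

From λ = h/(mv), solve for v:

v = h/(mλ)
v = (6.626 × 10^-34 J·s) / (1.67 × 10^-27 kg × 5.47 × 10^-12 m)
v = 7.25 × 10^4 m/s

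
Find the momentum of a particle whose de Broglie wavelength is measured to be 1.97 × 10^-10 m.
3.36 × 10^-24 kg·m/s

From the de Broglie relation λ = h/p, we solve for p:

p = h/λ
p = (6.626 × 10^-34 J·s) / (1.97 × 10^-10 m)
p = 3.36 × 10^-24 kg·m/s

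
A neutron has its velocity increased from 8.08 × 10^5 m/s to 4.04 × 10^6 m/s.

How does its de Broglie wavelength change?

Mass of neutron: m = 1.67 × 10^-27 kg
The wavelength decreases by a factor of 5.

Using λ = h/(mv):

Initial wavelength: λ₁ = h/(mv₁) = 4.91 × 10^-13 m
Final wavelength: λ₂ = h/(mv₂) = 9.82 × 10^-14 m

Since λ ∝ 1/v, when velocity increases by a factor of 5, the wavelength decreases by a factor of 5.

λ₂/λ₁ = v₁/v₂ = 1/5

The wavelength decreases by a factor of 5.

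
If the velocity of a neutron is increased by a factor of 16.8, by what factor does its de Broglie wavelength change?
The wavelength decreases by a factor of 16.8.

From λ = h/(mv), the wavelength is inversely proportional to velocity:

λ ∝ 1/v

If v → 16.8v, then λ → λ/16.8

When velocity is increased by a factor of 16.8, the wavelength decreases by a factor of 16.8.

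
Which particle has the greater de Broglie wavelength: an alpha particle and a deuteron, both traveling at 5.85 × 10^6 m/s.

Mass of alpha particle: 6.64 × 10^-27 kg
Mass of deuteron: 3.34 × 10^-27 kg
The deuteron has the longer wavelength.

Using λ = h/(mv), since both particles have the same velocity, the wavelength depends only on mass.

For alpha particle: λ₁ = h/(m₁v) = 1.71 × 10^-14 m
For deuteron: λ₂ = h/(m₂v) = 3.39 × 10^-14 m

Since λ ∝ 1/m at constant velocity, the lighter particle has the longer wavelength.

The deuteron has the longer de Broglie wavelength.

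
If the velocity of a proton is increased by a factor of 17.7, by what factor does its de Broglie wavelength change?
The wavelength decreases by a factor of 17.7.

From λ = h/(mv), the wavelength is inversely proportional to velocity:

λ ∝ 1/v

If v → 17.7v, then λ → λ/17.7

When velocity is increased by a factor of 17.7, the wavelength decreases by a factor of 17.7.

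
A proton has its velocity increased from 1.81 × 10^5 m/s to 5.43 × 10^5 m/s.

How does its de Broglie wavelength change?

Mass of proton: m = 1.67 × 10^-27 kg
The wavelength decreases by a factor of 3.

Using λ = h/(mv):

Initial wavelength: λ₁ = h/(mv₁) = 2.19 × 10^-12 m
Final wavelength: λ₂ = h/(mv₂) = 7.31 × 10^-13 m

Since λ ∝ 1/v, when velocity increases by a factor of 3, the wavelength decreases by a factor of 3.

λ₂/λ₁ = v₁/v₂ = 1/3

The wavelength decreases by a factor of 3.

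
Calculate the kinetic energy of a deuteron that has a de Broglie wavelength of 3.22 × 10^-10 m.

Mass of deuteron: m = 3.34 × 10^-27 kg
6.34 × 10^-22 J (or 3.96 × 10^-3 eV)

From λ = h/√(2mKE), we solve for KE:

λ² = h²/(2mKE)
KE = h²/(2mλ²)
KE = (6.626 × 10^-34 J·s)² / (2 × 3.34 × 10^-27 kg × (3.22 × 10^-10 m)²)
KE = 6.34 × 10^-22 J
KE = 3.96 × 10^-3 eV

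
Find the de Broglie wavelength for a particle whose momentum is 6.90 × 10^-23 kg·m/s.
9.60 × 10^-12 m

Using the de Broglie relation λ = h/p:

λ = h/p
λ = (6.626 × 10^-34 J·s) / (6.90 × 10^-23 kg·m/s)
λ = 9.60 × 10^-12 m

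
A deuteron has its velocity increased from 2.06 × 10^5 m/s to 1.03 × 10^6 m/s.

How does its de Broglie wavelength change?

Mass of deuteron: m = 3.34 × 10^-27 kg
The wavelength decreases by a factor of 5.

Using λ = h/(mv):

Initial wavelength: λ₁ = h/(mv₁) = 9.63 × 10^-13 m
Final wavelength: λ₂ = h/(mv₂) = 1.93 × 10^-13 m

Since λ ∝ 1/v, when velocity increases by a factor of 5, the wavelength decreases by a factor of 5.

λ₂/λ₁ = v₁/v₂ = 1/5

The wavelength decreases by a factor of 5.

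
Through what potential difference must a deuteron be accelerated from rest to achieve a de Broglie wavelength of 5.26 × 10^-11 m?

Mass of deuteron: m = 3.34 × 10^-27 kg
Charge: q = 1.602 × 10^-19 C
1.48 × 10^-1 V

From λ = h/√(2mqV), we solve for V:

λ² = h²/(2mqV)
V = h²/(2mqλ²)
V = (6.626 × 10^-34 J·s)² / (2 × 3.34 × 10^-27 kg × 1.602 × 10^-19 C × (5.26 × 10^-11 m)²)
V = 1.48 × 10^-1 V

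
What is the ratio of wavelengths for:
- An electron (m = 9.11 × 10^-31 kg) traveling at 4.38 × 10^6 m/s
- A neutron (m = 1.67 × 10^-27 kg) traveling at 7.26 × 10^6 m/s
λ₁/λ₂ = 3.04 × 10^3

Using λ = h/(mv):

λ₁ = h/(m₁v₁) = 1.66 × 10^-10 m
λ₂ = h/(m₂v₂) = 5.47 × 10^-14 m

Ratio λ₁/λ₂ = (m₂v₂)/(m₁v₁)
         = (1.67 × 10^-27 kg × 7.26 × 10^6 m/s) / (9.11 × 10^-31 kg × 4.38 × 10^6 m/s)
         = 3.04 × 10^3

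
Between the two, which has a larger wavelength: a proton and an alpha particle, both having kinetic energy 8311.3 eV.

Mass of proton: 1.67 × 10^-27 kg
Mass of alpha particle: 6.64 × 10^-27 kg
The proton has the longer wavelength.

Using λ = h/√(2mKE):

For proton: λ₁ = h/√(2m₁KE) = 3.14 × 10^-13 m
For alpha particle: λ₂ = h/√(2m₂KE) = 1.58 × 10^-13 m

Since λ ∝ 1/√m at constant kinetic energy, the lighter particle has the longer wavelength.

The proton has the longer de Broglie wavelength.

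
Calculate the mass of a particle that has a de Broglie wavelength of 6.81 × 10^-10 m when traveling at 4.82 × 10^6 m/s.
2.02 × 10^-31 kg

From the de Broglie relation λ = h/(mv), we solve for m:

m = h/(λv)
m = (6.626 × 10^-34 J·s) / (6.81 × 10^-10 m × 4.82 × 10^6 m/s)
m = 2.02 × 10^-31 kg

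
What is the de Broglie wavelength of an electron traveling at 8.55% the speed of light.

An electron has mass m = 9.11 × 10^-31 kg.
2.84 × 10^-11 m

Using the de Broglie relation λ = h/(mv):

v = 8.55% × c = 2.563 × 10^7 m/s

λ = h/(mv)
λ = (6.626 × 10^-34 J·s) / (9.11 × 10^-31 kg × 2.563 × 10^7 m/s)
λ = 2.84 × 10^-11 m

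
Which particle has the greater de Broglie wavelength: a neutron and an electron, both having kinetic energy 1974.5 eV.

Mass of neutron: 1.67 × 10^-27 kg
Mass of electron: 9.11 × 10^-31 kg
The electron has the longer wavelength.

Using λ = h/√(2mKE):

For neutron: λ₁ = h/√(2m₁KE) = 6.45 × 10^-13 m
For electron: λ₂ = h/√(2m₂KE) = 2.76 × 10^-11 m

Since λ ∝ 1/√m at constant kinetic energy, the lighter particle has the longer wavelength.

The electron has the longer de Broglie wavelength.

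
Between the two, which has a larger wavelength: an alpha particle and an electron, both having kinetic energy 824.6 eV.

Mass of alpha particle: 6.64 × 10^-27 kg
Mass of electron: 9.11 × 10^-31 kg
The electron has the longer wavelength.

Using λ = h/√(2mKE):

For alpha particle: λ₁ = h/√(2m₁KE) = 5.00 × 10^-13 m
For electron: λ₂ = h/√(2m₂KE) = 4.27 × 10^-11 m

Since λ ∝ 1/√m at constant kinetic energy, the lighter particle has the longer wavelength.

The electron has the longer de Broglie wavelength.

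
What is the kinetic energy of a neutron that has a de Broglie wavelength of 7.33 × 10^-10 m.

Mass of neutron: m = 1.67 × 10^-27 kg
2.45 × 10^-22 J (or 1.53 × 10^-3 eV)

From λ = h/√(2mKE), we solve for KE:

λ² = h²/(2mKE)
KE = h²/(2mλ²)
KE = (6.626 × 10^-34 J·s)² / (2 × 1.67 × 10^-27 kg × (7.33 × 10^-10 m)²)
KE = 2.45 × 10^-22 J
KE = 1.53 × 10^-3 eV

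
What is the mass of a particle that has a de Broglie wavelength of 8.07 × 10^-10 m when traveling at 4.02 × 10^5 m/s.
2.04 × 10^-30 kg

From the de Broglie relation λ = h/(mv), we solve for m:

m = h/(λv)
m = (6.626 × 10^-34 J·s) / (8.07 × 10^-10 m × 4.02 × 10^5 m/s)
m = 2.04 × 10^-30 kg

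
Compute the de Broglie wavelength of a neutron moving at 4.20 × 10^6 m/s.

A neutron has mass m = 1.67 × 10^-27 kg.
9.45 × 10^-14 m

Using the de Broglie relation λ = h/(mv):

λ = h/(mv)
λ = (6.626 × 10^-34 J·s) / (1.67 × 10^-27 kg × 4.20 × 10^6 m/s)
λ = 9.45 × 10^-14 m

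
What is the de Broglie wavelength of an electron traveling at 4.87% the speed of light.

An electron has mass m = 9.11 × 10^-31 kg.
4.98 × 10^-11 m

Using the de Broglie relation λ = h/(mv):

v = 4.87% × c = 1.460 × 10^7 m/s

λ = h/(mv)
λ = (6.626 × 10^-34 J·s) / (9.11 × 10^-31 kg × 1.460 × 10^7 m/s)
λ = 4.98 × 10^-11 m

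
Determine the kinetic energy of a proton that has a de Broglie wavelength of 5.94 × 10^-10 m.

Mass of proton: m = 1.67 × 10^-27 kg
3.73 × 10^-22 J (or 2.33 × 10^-3 eV)

From λ = h/√(2mKE), we solve for KE:

λ² = h²/(2mKE)
KE = h²/(2mλ²)
KE = (6.626 × 10^-34 J·s)² / (2 × 1.67 × 10^-27 kg × (5.94 × 10^-10 m)²)
KE = 3.73 × 10^-22 J
KE = 2.33 × 10^-3 eV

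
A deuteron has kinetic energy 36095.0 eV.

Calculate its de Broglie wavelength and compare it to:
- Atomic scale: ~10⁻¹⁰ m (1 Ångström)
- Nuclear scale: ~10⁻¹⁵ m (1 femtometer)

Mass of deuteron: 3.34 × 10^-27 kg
λ = 1.07 × 10^-13 m, which is between nuclear and atomic scales.

Using λ = h/√(2mKE):

KE = 36095.0 eV = 5.783 × 10^-15 J

λ = h/√(2mKE)
λ = (6.626 × 10^-34 J·s) / √(2 × 3.34 × 10^-27 kg × 5.783 × 10^-15 J)
λ = 1.07 × 10^-13 m

Comparison:
- Atomic scale (10⁻¹⁰ m): λ is 0.0011× this size
- Nuclear scale (10⁻¹⁵ m): λ is 1.1e+02× this size

The wavelength is between nuclear and atomic scales.

This wavelength is appropriate for probing atomic structure but too large for nuclear physics experiments.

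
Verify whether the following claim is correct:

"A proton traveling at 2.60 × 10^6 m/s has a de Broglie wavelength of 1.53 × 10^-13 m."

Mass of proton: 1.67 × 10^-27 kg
True

The claim is correct.

Using λ = h/(mv):
λ = (6.626 × 10^-34 J·s) / (1.67 × 10^-27 kg × 2.60 × 10^6 m/s)
λ = 1.53 × 10^-13 m

This matches the claimed value.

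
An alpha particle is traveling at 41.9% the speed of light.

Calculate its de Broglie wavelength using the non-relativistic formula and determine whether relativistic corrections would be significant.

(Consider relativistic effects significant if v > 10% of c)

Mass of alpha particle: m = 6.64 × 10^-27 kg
Yes, relativistic corrections are needed.

Using the non-relativistic de Broglie formula λ = h/(mv):

v = 41.9% × c = 1.256 × 10^8 m/s

λ = h/(mv)
λ = (6.626 × 10^-34 J·s) / (6.64 × 10^-27 kg × 1.256 × 10^8 m/s)
λ = 7.94 × 10^-16 m

Since v = 41.9% of c > 10% of c, relativistic corrections ARE significant and the actual wavelength would differ from this non-relativistic estimate.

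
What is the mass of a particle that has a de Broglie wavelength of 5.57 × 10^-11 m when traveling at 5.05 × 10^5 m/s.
2.36 × 10^-29 kg

From the de Broglie relation λ = h/(mv), we solve for m:

m = h/(λv)
m = (6.626 × 10^-34 J·s) / (5.57 × 10^-11 m × 5.05 × 10^5 m/s)
m = 2.36 × 10^-29 kg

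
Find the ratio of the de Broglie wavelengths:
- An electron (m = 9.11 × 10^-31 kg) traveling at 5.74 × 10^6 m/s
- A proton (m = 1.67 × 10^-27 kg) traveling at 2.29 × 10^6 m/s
λ₁/λ₂ = 731

Using λ = h/(mv):

λ₁ = h/(m₁v₁) = 1.27 × 10^-10 m
λ₂ = h/(m₂v₂) = 1.73 × 10^-13 m

Ratio λ₁/λ₂ = (m₂v₂)/(m₁v₁)
         = (1.67 × 10^-27 kg × 2.29 × 10^6 m/s) / (9.11 × 10^-31 kg × 5.74 × 10^6 m/s)
         = 731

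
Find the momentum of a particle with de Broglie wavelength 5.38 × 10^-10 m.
1.23 × 10^-24 kg·m/s

From the de Broglie relation λ = h/p, we solve for p:

p = h/λ
p = (6.626 × 10^-34 J·s) / (5.38 × 10^-10 m)
p = 1.23 × 10^-24 kg·m/s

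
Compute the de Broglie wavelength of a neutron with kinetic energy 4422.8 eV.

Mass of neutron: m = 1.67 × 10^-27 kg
4.31 × 10^-13 m

Using λ = h/√(2mKE):

First convert KE to Joules: KE = 4422.8 eV = 7.086 × 10^-16 J

λ = h/√(2mKE)
λ = (6.626 × 10^-34 J·s) / √(2 × 1.67 × 10^-27 kg × 7.086 × 10^-16 J)
λ = 4.31 × 10^-13 m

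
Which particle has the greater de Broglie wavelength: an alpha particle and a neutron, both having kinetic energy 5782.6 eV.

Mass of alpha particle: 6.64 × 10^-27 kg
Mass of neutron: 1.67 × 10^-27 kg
The neutron has the longer wavelength.

Using λ = h/√(2mKE):

For alpha particle: λ₁ = h/√(2m₁KE) = 1.89 × 10^-13 m
For neutron: λ₂ = h/√(2m₂KE) = 3.77 × 10^-13 m

Since λ ∝ 1/√m at constant kinetic energy, the lighter particle has the longer wavelength.

The neutron has the longer de Broglie wavelength.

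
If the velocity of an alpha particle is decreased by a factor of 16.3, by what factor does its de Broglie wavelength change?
The wavelength increases by a factor of 16.3.

From λ = h/(mv), the wavelength is inversely proportional to velocity:

λ ∝ 1/v

If v → v/16.3, then λ → 16.3λ

When velocity is decreased by a factor of 16.3, the wavelength increases by a factor of 16.3.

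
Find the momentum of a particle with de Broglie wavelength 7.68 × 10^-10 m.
8.63 × 10^-25 kg·m/s

From the de Broglie relation λ = h/p, we solve for p:

p = h/λ
p = (6.626 × 10^-34 J·s) / (7.68 × 10^-10 m)
p = 8.63 × 10^-25 kg·m/s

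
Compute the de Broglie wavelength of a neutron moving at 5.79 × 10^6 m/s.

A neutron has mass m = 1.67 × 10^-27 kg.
6.85 × 10^-14 m

Using the de Broglie relation λ = h/(mv):

λ = h/(mv)
λ = (6.626 × 10^-34 J·s) / (1.67 × 10^-27 kg × 5.79 × 10^6 m/s)
λ = 6.85 × 10^-14 m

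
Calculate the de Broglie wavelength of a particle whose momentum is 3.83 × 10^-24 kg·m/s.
1.73 × 10^-10 m

Using the de Broglie relation λ = h/p:

λ = h/p
λ = (6.626 × 10^-34 J·s) / (3.83 × 10^-24 kg·m/s)
λ = 1.73 × 10^-10 m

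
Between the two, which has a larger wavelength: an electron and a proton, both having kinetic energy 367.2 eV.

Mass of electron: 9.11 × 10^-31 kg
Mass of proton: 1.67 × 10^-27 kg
The electron has the longer wavelength.

Using λ = h/√(2mKE):

For electron: λ₁ = h/√(2m₁KE) = 6.40 × 10^-11 m
For proton: λ₂ = h/√(2m₂KE) = 1.49 × 10^-12 m

Since λ ∝ 1/√m at constant kinetic energy, the lighter particle has the longer wavelength.

The electron has the longer de Broglie wavelength.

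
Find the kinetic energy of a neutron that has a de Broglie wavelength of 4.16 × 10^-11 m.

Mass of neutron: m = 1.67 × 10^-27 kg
7.60 × 10^-20 J (or 0.474 eV)

From λ = h/√(2mKE), we solve for KE:

λ² = h²/(2mKE)
KE = h²/(2mλ²)
KE = (6.626 × 10^-34 J·s)² / (2 × 1.67 × 10^-27 kg × (4.16 × 10^-11 m)²)
KE = 7.60 × 10^-20 J
KE = 0.474 eV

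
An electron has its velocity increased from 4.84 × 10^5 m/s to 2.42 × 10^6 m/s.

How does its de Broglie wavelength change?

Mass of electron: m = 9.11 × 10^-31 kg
The wavelength decreases by a factor of 5.

Using λ = h/(mv):

Initial wavelength: λ₁ = h/(mv₁) = 1.50 × 10^-9 m
Final wavelength: λ₂ = h/(mv₂) = 3.01 × 10^-10 m

Since λ ∝ 1/v, when velocity increases by a factor of 5, the wavelength decreases by a factor of 5.

λ₂/λ₁ = v₁/v₂ = 1/5

The wavelength decreases by a factor of 5.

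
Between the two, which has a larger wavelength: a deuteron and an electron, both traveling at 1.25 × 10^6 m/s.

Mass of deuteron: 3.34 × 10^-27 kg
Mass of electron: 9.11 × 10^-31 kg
The electron has the longer wavelength.

Using λ = h/(mv), since both particles have the same velocity, the wavelength depends only on mass.

For deuteron: λ₁ = h/(m₁v) = 1.59 × 10^-13 m
For electron: λ₂ = h/(m₂v) = 5.82 × 10^-10 m

Since λ ∝ 1/m at constant velocity, the lighter particle has the longer wavelength.

The electron has the longer de Broglie wavelength.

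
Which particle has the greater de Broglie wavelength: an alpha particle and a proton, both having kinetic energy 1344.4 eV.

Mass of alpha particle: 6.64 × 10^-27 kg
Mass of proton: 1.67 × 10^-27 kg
The proton has the longer wavelength.

Using λ = h/√(2mKE):

For alpha particle: λ₁ = h/√(2m₁KE) = 3.92 × 10^-13 m
For proton: λ₂ = h/√(2m₂KE) = 7.81 × 10^-13 m

Since λ ∝ 1/√m at constant kinetic energy, the lighter particle has the longer wavelength.

The proton has the longer de Broglie wavelength.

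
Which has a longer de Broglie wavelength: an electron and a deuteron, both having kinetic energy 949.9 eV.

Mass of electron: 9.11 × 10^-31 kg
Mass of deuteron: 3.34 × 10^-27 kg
The electron has the longer wavelength.

Using λ = h/√(2mKE):

For electron: λ₁ = h/√(2m₁KE) = 3.98 × 10^-11 m
For deuteron: λ₂ = h/√(2m₂KE) = 6.57 × 10^-13 m

Since λ ∝ 1/√m at constant kinetic energy, the lighter particle has the longer wavelength.

The electron has the longer de Broglie wavelength.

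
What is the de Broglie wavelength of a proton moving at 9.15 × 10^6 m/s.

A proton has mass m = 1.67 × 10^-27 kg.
4.34 × 10^-14 m

Using the de Broglie relation λ = h/(mv):

λ = h/(mv)
λ = (6.626 × 10^-34 J·s) / (1.67 × 10^-27 kg × 9.15 × 10^6 m/s)
λ = 4.34 × 10^-14 m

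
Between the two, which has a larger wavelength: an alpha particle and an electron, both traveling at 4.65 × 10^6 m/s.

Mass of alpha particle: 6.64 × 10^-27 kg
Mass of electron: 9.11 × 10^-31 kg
The electron has the longer wavelength.

Using λ = h/(mv), since both particles have the same velocity, the wavelength depends only on mass.

For alpha particle: λ₁ = h/(m₁v) = 2.15 × 10^-14 m
For electron: λ₂ = h/(m₂v) = 1.56 × 10^-10 m

Since λ ∝ 1/m at constant velocity, the lighter particle has the longer wavelength.

The electron has the longer de Broglie wavelength.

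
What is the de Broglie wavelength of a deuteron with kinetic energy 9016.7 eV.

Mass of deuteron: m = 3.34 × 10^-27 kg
2.13 × 10^-13 m

Using λ = h/√(2mKE):

First convert KE to Joules: KE = 9016.7 eV = 1.445 × 10^-15 J

λ = h/√(2mKE)
λ = (6.626 × 10^-34 J·s) / √(2 × 3.34 × 10^-27 kg × 1.445 × 10^-15 J)
λ = 2.13 × 10^-13 m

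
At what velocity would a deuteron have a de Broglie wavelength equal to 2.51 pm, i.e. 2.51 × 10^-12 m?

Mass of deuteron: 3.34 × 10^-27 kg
7.90 × 10^4 m/s

From λ = h/(mv), solve for v:

v = h/(mλ)
v = (6.626 × 10^-34 J·s) / (3.34 × 10^-27 kg × 2.51 × 10^-12 m)
v = 7.90 × 10^4 m/s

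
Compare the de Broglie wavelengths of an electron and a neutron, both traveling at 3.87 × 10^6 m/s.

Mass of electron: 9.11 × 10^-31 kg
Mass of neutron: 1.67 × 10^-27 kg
The electron has the longer wavelength.

Using λ = h/(mv), since both particles have the same velocity, the wavelength depends only on mass.

For electron: λ₁ = h/(m₁v) = 1.88 × 10^-10 m
For neutron: λ₂ = h/(m₂v) = 1.03 × 10^-13 m

Since λ ∝ 1/m at constant velocity, the lighter particle has the longer wavelength.

The electron has the longer de Broglie wavelength.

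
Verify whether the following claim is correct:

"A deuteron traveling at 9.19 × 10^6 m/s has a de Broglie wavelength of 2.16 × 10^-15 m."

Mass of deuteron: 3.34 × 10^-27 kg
False

The claim is incorrect.

Using λ = h/(mv):
λ = (6.626 × 10^-34 J·s) / (3.34 × 10^-27 kg × 9.19 × 10^6 m/s)
λ = 2.16 × 10^-14 m

The actual wavelength differs from the claimed 2.16 × 10^-15 m.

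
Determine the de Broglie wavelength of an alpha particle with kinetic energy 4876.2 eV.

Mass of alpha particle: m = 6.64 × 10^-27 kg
2.06 × 10^-13 m

Using λ = h/√(2mKE):

First convert KE to Joules: KE = 4876.2 eV = 7.813 × 10^-16 J

λ = h/√(2mKE)
λ = (6.626 × 10^-34 J·s) / √(2 × 6.64 × 10^-27 kg × 7.813 × 10^-16 J)
λ = 2.06 × 10^-13 m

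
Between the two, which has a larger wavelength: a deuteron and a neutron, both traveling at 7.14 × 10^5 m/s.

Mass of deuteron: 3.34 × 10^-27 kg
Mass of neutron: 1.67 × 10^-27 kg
The neutron has the longer wavelength.

Using λ = h/(mv), since both particles have the same velocity, the wavelength depends only on mass.

For deuteron: λ₁ = h/(m₁v) = 2.78 × 10^-13 m
For neutron: λ₂ = h/(m₂v) = 5.56 × 10^-13 m

Since λ ∝ 1/m at constant velocity, the lighter particle has the longer wavelength.

The neutron has the longer de Broglie wavelength.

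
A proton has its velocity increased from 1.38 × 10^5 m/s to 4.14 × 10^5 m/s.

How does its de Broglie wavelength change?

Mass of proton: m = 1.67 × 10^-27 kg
The wavelength decreases by a factor of 3.

Using λ = h/(mv):

Initial wavelength: λ₁ = h/(mv₁) = 2.88 × 10^-12 m
Final wavelength: λ₂ = h/(mv₂) = 9.58 × 10^-13 m

Since λ ∝ 1/v, when velocity increases by a factor of 3, the wavelength decreases by a factor of 3.

λ₂/λ₁ = v₁/v₂ = 1/3

The wavelength decreases by a factor of 3.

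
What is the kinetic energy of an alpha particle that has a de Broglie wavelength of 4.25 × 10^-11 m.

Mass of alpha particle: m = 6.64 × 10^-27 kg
1.83 × 10^-20 J (or 0.114 eV)

From λ = h/√(2mKE), we solve for KE:

λ² = h²/(2mKE)
KE = h²/(2mλ²)
KE = (6.626 × 10^-34 J·s)² / (2 × 6.64 × 10^-27 kg × (4.25 × 10^-11 m)²)
KE = 1.83 × 10^-20 J
KE = 0.114 eV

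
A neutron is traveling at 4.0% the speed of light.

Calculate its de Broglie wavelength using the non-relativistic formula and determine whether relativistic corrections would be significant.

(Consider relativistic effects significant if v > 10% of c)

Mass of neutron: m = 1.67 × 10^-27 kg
No, relativistic corrections are not needed.

Using the non-relativistic de Broglie formula λ = h/(mv):

v = 4.0% × c = 1.199 × 10^7 m/s

λ = h/(mv)
λ = (6.626 × 10^-34 J·s) / (1.67 × 10^-27 kg × 1.199 × 10^7 m/s)
λ = 3.31 × 10^-14 m

Since v = 4.0% of c < 10% of c, relativistic corrections are NOT significant and this non-relativistic result is a good approximation.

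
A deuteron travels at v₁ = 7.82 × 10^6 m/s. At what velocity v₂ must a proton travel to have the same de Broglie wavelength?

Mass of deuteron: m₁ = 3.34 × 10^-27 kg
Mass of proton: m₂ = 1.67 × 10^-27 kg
v₂ = 1.56 × 10^7 m/s

For equal de Broglie wavelengths: λ₁ = λ₂

h/(m₁v₁) = h/(m₂v₂)
m₁v₁ = m₂v₂
v₂ = v₁ · (m₁/m₂)

v₂ = 7.82 × 10^6 m/s × (3.34 × 10^-27 kg / 1.67 × 10^-27 kg)
v₂ = 1.56 × 10^7 m/s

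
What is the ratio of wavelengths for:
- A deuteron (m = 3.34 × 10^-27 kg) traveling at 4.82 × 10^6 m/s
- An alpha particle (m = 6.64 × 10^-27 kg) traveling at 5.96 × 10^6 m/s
λ₁/λ₂ = 2.46

Using λ = h/(mv):

λ₁ = h/(m₁v₁) = 4.12 × 10^-14 m
λ₂ = h/(m₂v₂) = 1.67 × 10^-14 m

Ratio λ₁/λ₂ = (m₂v₂)/(m₁v₁)
         = (6.64 × 10^-27 kg × 5.96 × 10^6 m/s) / (3.34 × 10^-27 kg × 4.82 × 10^6 m/s)
         = 2.46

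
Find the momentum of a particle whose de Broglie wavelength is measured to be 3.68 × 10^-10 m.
1.80 × 10^-24 kg·m/s

From the de Broglie relation λ = h/p, we solve for p:

p = h/λ
p = (6.626 × 10^-34 J·s) / (3.68 × 10^-10 m)
p = 1.80 × 10^-24 kg·m/s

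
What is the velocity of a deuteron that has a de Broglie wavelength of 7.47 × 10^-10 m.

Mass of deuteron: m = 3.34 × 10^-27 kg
2.66 × 10^2 m/s

From the de Broglie relation λ = h/(mv), we solve for v:

v = h/(mλ)
v = (6.626 × 10^-34 J·s) / (3.34 × 10^-27 kg × 7.47 × 10^-10 m)
v = 2.66 × 10^2 m/s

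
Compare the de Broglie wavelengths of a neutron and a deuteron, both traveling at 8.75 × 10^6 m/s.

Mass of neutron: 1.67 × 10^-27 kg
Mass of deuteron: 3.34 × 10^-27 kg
The neutron has the longer wavelength.

Using λ = h/(mv), since both particles have the same velocity, the wavelength depends only on mass.

For neutron: λ₁ = h/(m₁v) = 4.53 × 10^-14 m
For deuteron: λ₂ = h/(m₂v) = 2.27 × 10^-14 m

Since λ ∝ 1/m at constant velocity, the lighter particle has the longer wavelength.

The neutron has the longer de Broglie wavelength.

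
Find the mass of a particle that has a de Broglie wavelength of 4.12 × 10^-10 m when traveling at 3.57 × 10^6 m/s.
4.50 × 10^-31 kg

From the de Broglie relation λ = h/(mv), we solve for m:

m = h/(λv)
m = (6.626 × 10^-34 J·s) / (4.12 × 10^-10 m × 3.57 × 10^6 m/s)
m = 4.50 × 10^-31 kg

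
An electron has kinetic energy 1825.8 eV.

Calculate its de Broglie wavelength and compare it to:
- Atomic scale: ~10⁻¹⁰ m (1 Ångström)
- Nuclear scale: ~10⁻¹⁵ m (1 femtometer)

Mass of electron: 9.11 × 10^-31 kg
λ = 2.87 × 10^-11 m, which is between nuclear and atomic scales.

Using λ = h/√(2mKE):

KE = 1825.8 eV = 2.925 × 10^-16 J

λ = h/√(2mKE)
λ = (6.626 × 10^-34 J·s) / √(2 × 9.11 × 10^-31 kg × 2.925 × 10^-16 J)
λ = 2.87 × 10^-11 m

Comparison:
- Atomic scale (10⁻¹⁰ m): λ is 0.29× this size
- Nuclear scale (10⁻¹⁵ m): λ is 2.9e+04× this size

The wavelength is between nuclear and atomic scales.

This wavelength is appropriate for probing atomic structure but too large for nuclear physics experiments.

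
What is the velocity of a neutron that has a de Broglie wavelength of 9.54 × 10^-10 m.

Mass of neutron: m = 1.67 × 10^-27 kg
4.16 × 10^2 m/s

From the de Broglie relation λ = h/(mv), we solve for v:

v = h/(mλ)
v = (6.626 × 10^-34 J·s) / (1.67 × 10^-27 kg × 9.54 × 10^-10 m)
v = 4.16 × 10^2 m/s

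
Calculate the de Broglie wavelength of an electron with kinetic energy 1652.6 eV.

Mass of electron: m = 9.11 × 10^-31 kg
3.02 × 10^-11 m

Using λ = h/√(2mKE):

First convert KE to Joules: KE = 1652.6 eV = 2.648 × 10^-16 J

λ = h/√(2mKE)
λ = (6.626 × 10^-34 J·s) / √(2 × 9.11 × 10^-31 kg × 2.648 × 10^-16 J)
λ = 3.02 × 10^-11 m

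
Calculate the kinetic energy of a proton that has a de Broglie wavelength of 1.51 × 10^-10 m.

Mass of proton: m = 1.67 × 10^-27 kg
5.77 × 10^-21 J (or 0.0360 eV)

From λ = h/√(2mKE), we solve for KE:

λ² = h²/(2mKE)
KE = h²/(2mλ²)
KE = (6.626 × 10^-34 J·s)² / (2 × 1.67 × 10^-27 kg × (1.51 × 10^-10 m)²)
KE = 5.77 × 10^-21 J
KE = 0.0360 eV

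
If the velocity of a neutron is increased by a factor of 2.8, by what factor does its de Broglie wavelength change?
The wavelength decreases by a factor of 2.8.

From λ = h/(mv), the wavelength is inversely proportional to velocity:

λ ∝ 1/v

If v → 2.8v, then λ → λ/2.8

When velocity is increased by a factor of 2.8, the wavelength decreases by a factor of 2.8.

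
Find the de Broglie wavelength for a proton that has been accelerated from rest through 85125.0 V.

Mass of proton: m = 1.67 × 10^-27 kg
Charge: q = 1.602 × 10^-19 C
9.82 × 10^-14 m

When a particle is accelerated through voltage V, it gains kinetic energy KE = qV.

The de Broglie wavelength is then λ = h/√(2mqV):

λ = h/√(2mqV)
λ = (6.626 × 10^-34 J·s) / √(2 × 1.67 × 10^-27 kg × 1.602 × 10^-19 C × 85125.0 V)
λ = 9.82 × 10^-14 m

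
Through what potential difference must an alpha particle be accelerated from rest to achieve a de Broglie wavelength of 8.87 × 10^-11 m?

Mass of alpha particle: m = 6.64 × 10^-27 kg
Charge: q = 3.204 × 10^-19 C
1.31 × 10^-2 V

From λ = h/√(2mqV), we solve for V:

λ² = h²/(2mqV)
V = h²/(2mqλ²)
V = (6.626 × 10^-34 J·s)² / (2 × 6.64 × 10^-27 kg × 3.204 × 10^-19 C × (8.87 × 10^-11 m)²)
V = 1.31 × 10^-2 V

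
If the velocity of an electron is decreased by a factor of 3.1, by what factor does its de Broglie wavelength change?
The wavelength increases by a factor of 3.1.

From λ = h/(mv), the wavelength is inversely proportional to velocity:

λ ∝ 1/v

If v → v/3.1, then λ → 3.1λ

When velocity is decreased by a factor of 3.1, the wavelength increases by a factor of 3.1.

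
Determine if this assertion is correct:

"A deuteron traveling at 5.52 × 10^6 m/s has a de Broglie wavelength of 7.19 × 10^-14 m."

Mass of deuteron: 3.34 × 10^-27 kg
False

The claim is incorrect.

Using λ = h/(mv):
λ = (6.626 × 10^-34 J·s) / (3.34 × 10^-27 kg × 5.52 × 10^6 m/s)
λ = 3.59 × 10^-14 m

The actual wavelength differs from the claimed 7.19 × 10^-14 m.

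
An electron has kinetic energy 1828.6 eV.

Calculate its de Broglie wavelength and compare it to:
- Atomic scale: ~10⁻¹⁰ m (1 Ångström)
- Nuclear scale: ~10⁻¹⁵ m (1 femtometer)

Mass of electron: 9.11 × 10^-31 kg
λ = 2.87 × 10^-11 m, which is between nuclear and atomic scales.

Using λ = h/√(2mKE):

KE = 1828.6 eV = 2.930 × 10^-16 J

λ = h/√(2mKE)
λ = (6.626 × 10^-34 J·s) / √(2 × 9.11 × 10^-31 kg × 2.930 × 10^-16 J)
λ = 2.87 × 10^-11 m

Comparison:
- Atomic scale (10⁻¹⁰ m): λ is 0.29× this size
- Nuclear scale (10⁻¹⁵ m): λ is 2.9e+04× this size

The wavelength is between nuclear and atomic scales.

This wavelength is appropriate for probing atomic structure but too large for nuclear physics experiments.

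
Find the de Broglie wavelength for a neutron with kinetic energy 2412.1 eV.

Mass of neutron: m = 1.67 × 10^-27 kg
5.83 × 10^-13 m

Using λ = h/√(2mKE):

First convert KE to Joules: KE = 2412.1 eV = 3.865 × 10^-16 J

λ = h/√(2mKE)
λ = (6.626 × 10^-34 J·s) / √(2 × 1.67 × 10^-27 kg × 3.865 × 10^-16 J)
λ = 5.83 × 10^-13 m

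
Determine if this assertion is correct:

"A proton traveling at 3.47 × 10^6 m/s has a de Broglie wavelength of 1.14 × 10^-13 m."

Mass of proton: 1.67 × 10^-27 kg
True

The claim is correct.

Using λ = h/(mv):
λ = (6.626 × 10^-34 J·s) / (1.67 × 10^-27 kg × 3.47 × 10^6 m/s)
λ = 1.14 × 10^-13 m

This matches the claimed value.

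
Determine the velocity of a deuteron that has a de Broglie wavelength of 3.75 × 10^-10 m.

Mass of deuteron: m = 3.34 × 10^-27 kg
5.29 × 10^2 m/s

From the de Broglie relation λ = h/(mv), we solve for v:

v = h/(mλ)
v = (6.626 × 10^-34 J·s) / (3.34 × 10^-27 kg × 3.75 × 10^-10 m)
v = 5.29 × 10^2 m/s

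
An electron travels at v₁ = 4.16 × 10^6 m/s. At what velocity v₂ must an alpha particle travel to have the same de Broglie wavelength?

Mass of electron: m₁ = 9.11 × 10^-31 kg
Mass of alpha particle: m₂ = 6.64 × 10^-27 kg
v₂ = 5.71 × 10^2 m/s

For equal de Broglie wavelengths: λ₁ = λ₂

h/(m₁v₁) = h/(m₂v₂)
m₁v₁ = m₂v₂
v₂ = v₁ · (m₁/m₂)

v₂ = 4.16 × 10^6 m/s × (9.11 × 10^-31 kg / 6.64 × 10^-27 kg)
v₂ = 5.71 × 10^2 m/s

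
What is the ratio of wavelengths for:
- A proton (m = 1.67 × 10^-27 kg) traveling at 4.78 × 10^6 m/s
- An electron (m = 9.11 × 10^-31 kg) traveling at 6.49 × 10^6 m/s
λ₁/λ₂ = 7.41 × 10^-4

Using λ = h/(mv):

λ₁ = h/(m₁v₁) = 8.30 × 10^-14 m
λ₂ = h/(m₂v₂) = 1.12 × 10^-10 m

Ratio λ₁/λ₂ = (m₂v₂)/(m₁v₁)
         = (9.11 × 10^-31 kg × 6.49 × 10^6 m/s) / (1.67 × 10^-27 kg × 4.78 × 10^6 m/s)
         = 7.41 × 10^-4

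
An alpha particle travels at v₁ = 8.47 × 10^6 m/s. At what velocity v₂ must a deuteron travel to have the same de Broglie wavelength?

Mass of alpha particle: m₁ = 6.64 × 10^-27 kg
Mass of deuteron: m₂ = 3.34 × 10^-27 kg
v₂ = 1.68 × 10^7 m/s

For equal de Broglie wavelengths: λ₁ = λ₂

h/(m₁v₁) = h/(m₂v₂)
m₁v₁ = m₂v₂
v₂ = v₁ · (m₁/m₂)

v₂ = 8.47 × 10^6 m/s × (6.64 × 10^-27 kg / 3.34 × 10^-27 kg)
v₂ = 1.68 × 10^7 m/s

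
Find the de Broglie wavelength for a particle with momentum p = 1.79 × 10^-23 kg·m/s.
3.70 × 10^-11 m

Using the de Broglie relation λ = h/p:

λ = h/p
λ = (6.626 × 10^-34 J·s) / (1.79 × 10^-23 kg·m/s)
λ = 3.70 × 10^-11 m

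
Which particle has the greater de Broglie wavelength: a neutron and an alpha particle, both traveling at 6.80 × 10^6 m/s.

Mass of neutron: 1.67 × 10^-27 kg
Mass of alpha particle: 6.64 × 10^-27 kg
The neutron has the longer wavelength.

Using λ = h/(mv), since both particles have the same velocity, the wavelength depends only on mass.

For neutron: λ₁ = h/(m₁v) = 5.83 × 10^-14 m
For alpha particle: λ₂ = h/(m₂v) = 1.47 × 10^-14 m

Since λ ∝ 1/m at constant velocity, the lighter particle has the longer wavelength.

The neutron has the longer de Broglie wavelength.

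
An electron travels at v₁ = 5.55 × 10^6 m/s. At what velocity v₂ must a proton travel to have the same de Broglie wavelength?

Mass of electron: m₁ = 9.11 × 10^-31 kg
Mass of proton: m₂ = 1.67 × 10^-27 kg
v₂ = 3.03 × 10^3 m/s

For equal de Broglie wavelengths: λ₁ = λ₂

h/(m₁v₁) = h/(m₂v₂)
m₁v₁ = m₂v₂
v₂ = v₁ · (m₁/m₂)

v₂ = 5.55 × 10^6 m/s × (9.11 × 10^-31 kg / 1.67 × 10^-27 kg)
v₂ = 3.03 × 10^3 m/s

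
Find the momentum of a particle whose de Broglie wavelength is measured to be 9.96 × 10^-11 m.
6.65 × 10^-24 kg·m/s

From the de Broglie relation λ = h/p, we solve for p:

p = h/λ
p = (6.626 × 10^-34 J·s) / (9.96 × 10^-11 m)
p = 6.65 × 10^-24 kg·m/s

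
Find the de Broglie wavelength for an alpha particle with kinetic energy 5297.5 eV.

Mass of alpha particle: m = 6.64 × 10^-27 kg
1.97 × 10^-13 m

Using λ = h/√(2mKE):

First convert KE to Joules: KE = 5297.5 eV = 8.488 × 10^-16 J

λ = h/√(2mKE)
λ = (6.626 × 10^-34 J·s) / √(2 × 6.64 × 10^-27 kg × 8.488 × 10^-16 J)
λ = 1.97 × 10^-13 m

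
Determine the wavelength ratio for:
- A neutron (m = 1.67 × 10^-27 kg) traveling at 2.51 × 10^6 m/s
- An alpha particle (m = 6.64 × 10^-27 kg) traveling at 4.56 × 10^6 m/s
λ₁/λ₂ = 7.22

Using λ = h/(mv):

λ₁ = h/(m₁v₁) = 1.58 × 10^-13 m
λ₂ = h/(m₂v₂) = 2.19 × 10^-14 m

Ratio λ₁/λ₂ = (m₂v₂)/(m₁v₁)
         = (6.64 × 10^-27 kg × 4.56 × 10^6 m/s) / (1.67 × 10^-27 kg × 2.51 × 10^6 m/s)
         = 7.22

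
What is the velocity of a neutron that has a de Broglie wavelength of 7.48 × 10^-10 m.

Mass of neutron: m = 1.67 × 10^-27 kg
5.30 × 10^2 m/s

From the de Broglie relation λ = h/(mv), we solve for v:

v = h/(mλ)
v = (6.626 × 10^-34 J·s) / (1.67 × 10^-27 kg × 7.48 × 10^-10 m)
v = 5.30 × 10^2 m/s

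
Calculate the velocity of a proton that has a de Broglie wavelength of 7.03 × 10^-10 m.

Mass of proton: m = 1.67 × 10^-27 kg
5.64 × 10^2 m/s

From the de Broglie relation λ = h/(mv), we solve for v:

v = h/(mλ)
v = (6.626 × 10^-34 J·s) / (1.67 × 10^-27 kg × 7.03 × 10^-10 m)
v = 5.64 × 10^2 m/s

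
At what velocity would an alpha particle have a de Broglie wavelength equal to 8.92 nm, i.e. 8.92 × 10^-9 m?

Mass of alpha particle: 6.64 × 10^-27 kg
1.12 × 10^1 m/s

From λ = h/(mv), solve for v:

v = h/(mλ)
v = (6.626 × 10^-34 J·s) / (6.64 × 10^-27 kg × 8.92 × 10^-9 m)
v = 1.12 × 10^1 m/s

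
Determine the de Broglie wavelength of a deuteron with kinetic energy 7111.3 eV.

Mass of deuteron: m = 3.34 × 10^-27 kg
2.40 × 10^-13 m

Using λ = h/√(2mKE):

First convert KE to Joules: KE = 7111.3 eV = 1.139 × 10^-15 J

λ = h/√(2mKE)
λ = (6.626 × 10^-34 J·s) / √(2 × 3.34 × 10^-27 kg × 1.139 × 10^-15 J)
λ = 2.40 × 10^-13 m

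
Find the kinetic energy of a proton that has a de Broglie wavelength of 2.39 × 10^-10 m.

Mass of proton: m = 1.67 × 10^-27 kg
2.30 × 10^-21 J (or 0.0144 eV)

From λ = h/√(2mKE), we solve for KE:

λ² = h²/(2mKE)
KE = h²/(2mλ²)
KE = (6.626 × 10^-34 J·s)² / (2 × 1.67 × 10^-27 kg × (2.39 × 10^-10 m)²)
KE = 2.30 × 10^-21 J
KE = 0.0144 eV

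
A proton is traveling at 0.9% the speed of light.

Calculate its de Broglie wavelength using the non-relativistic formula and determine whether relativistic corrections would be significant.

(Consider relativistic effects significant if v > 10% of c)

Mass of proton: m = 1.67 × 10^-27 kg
No, relativistic corrections are not needed.

Using the non-relativistic de Broglie formula λ = h/(mv):

v = 0.9% × c = 2.698 × 10^6 m/s

λ = h/(mv)
λ = (6.626 × 10^-34 J·s) / (1.67 × 10^-27 kg × 2.698 × 10^6 m/s)
λ = 1.47 × 10^-13 m

Since v = 0.9% of c < 10% of c, relativistic corrections are NOT significant and this non-relativistic result is a good approximation.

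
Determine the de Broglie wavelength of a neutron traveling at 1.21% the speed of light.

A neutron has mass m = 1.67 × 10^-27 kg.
1.09 × 10^-13 m

Using the de Broglie relation λ = h/(mv):

v = 1.21% × c = 3.627 × 10^6 m/s

λ = h/(mv)
λ = (6.626 × 10^-34 J·s) / (1.67 × 10^-27 kg × 3.627 × 10^6 m/s)
λ = 1.09 × 10^-13 m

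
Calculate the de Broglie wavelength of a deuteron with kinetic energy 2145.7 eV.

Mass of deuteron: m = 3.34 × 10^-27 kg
4.37 × 10^-13 m

Using λ = h/√(2mKE):

First convert KE to Joules: KE = 2145.7 eV = 3.438 × 10^-16 J

λ = h/√(2mKE)
λ = (6.626 × 10^-34 J·s) / √(2 × 3.34 × 10^-27 kg × 3.438 × 10^-16 J)
λ = 4.37 × 10^-13 m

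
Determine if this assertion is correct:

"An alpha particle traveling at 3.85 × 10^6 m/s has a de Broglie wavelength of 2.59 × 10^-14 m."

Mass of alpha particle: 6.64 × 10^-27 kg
True

The claim is correct.

Using λ = h/(mv):
λ = (6.626 × 10^-34 J·s) / (6.64 × 10^-27 kg × 3.85 × 10^6 m/s)
λ = 2.59 × 10^-14 m

This matches the claimed value.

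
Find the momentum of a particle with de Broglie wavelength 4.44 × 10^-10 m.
1.49 × 10^-24 kg·m/s

From the de Broglie relation λ = h/p, we solve for p:

p = h/λ
p = (6.626 × 10^-34 J·s) / (4.44 × 10^-10 m)
p = 1.49 × 10^-24 kg·m/s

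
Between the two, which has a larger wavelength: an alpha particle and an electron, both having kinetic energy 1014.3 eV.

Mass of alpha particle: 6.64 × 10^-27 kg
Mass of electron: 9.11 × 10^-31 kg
The electron has the longer wavelength.

Using λ = h/√(2mKE):

For alpha particle: λ₁ = h/√(2m₁KE) = 4.51 × 10^-13 m
For electron: λ₂ = h/√(2m₂KE) = 3.85 × 10^-11 m

Since λ ∝ 1/√m at constant kinetic energy, the lighter particle has the longer wavelength.

The electron has the longer de Broglie wavelength.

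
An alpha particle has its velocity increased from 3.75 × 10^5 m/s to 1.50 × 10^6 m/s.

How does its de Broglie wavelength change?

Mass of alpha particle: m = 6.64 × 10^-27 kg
The wavelength decreases by a factor of 4.

Using λ = h/(mv):

Initial wavelength: λ₁ = h/(mv₁) = 2.66 × 10^-13 m
Final wavelength: λ₂ = h/(mv₂) = 6.65 × 10^-14 m

Since λ ∝ 1/v, when velocity increases by a factor of 4, the wavelength decreases by a factor of 4.

λ₂/λ₁ = v₁/v₂ = 1/4

The wavelength decreases by a factor of 4.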